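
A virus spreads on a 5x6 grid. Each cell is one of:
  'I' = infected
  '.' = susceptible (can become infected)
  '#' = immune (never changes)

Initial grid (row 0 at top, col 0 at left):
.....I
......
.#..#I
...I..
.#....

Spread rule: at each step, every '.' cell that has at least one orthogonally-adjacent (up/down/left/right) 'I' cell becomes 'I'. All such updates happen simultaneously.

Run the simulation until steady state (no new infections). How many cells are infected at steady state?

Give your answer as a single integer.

Answer: 27

Derivation:
Step 0 (initial): 3 infected
Step 1: +7 new -> 10 infected
Step 2: +8 new -> 18 infected
Step 3: +3 new -> 21 infected
Step 4: +4 new -> 25 infected
Step 5: +2 new -> 27 infected
Step 6: +0 new -> 27 infected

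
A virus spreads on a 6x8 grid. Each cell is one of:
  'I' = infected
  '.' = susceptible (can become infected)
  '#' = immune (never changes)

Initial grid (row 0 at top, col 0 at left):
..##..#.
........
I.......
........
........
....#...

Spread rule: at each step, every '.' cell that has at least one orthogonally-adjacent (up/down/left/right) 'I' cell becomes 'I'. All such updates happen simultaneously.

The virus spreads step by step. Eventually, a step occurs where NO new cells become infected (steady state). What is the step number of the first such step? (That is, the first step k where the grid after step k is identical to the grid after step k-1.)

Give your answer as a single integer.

Answer: 11

Derivation:
Step 0 (initial): 1 infected
Step 1: +3 new -> 4 infected
Step 2: +5 new -> 9 infected
Step 3: +6 new -> 15 infected
Step 4: +5 new -> 20 infected
Step 5: +5 new -> 25 infected
Step 6: +6 new -> 31 infected
Step 7: +5 new -> 36 infected
Step 8: +4 new -> 40 infected
Step 9: +3 new -> 43 infected
Step 10: +1 new -> 44 infected
Step 11: +0 new -> 44 infected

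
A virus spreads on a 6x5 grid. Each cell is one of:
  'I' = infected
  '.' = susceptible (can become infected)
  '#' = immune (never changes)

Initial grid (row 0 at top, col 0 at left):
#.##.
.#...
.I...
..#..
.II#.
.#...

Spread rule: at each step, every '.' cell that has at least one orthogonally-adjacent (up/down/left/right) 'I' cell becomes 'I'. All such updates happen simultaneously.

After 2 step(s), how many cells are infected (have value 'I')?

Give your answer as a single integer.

Step 0 (initial): 3 infected
Step 1: +5 new -> 8 infected
Step 2: +6 new -> 14 infected

Answer: 14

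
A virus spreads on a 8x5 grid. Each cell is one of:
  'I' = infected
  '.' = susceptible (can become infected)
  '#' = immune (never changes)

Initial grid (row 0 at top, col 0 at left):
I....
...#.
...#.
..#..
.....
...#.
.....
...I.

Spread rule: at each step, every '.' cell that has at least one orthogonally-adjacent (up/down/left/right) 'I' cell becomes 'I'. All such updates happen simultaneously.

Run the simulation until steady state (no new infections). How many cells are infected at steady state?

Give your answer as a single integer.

Step 0 (initial): 2 infected
Step 1: +5 new -> 7 infected
Step 2: +6 new -> 13 infected
Step 3: +8 new -> 21 infected
Step 4: +8 new -> 29 infected
Step 5: +5 new -> 34 infected
Step 6: +2 new -> 36 infected
Step 7: +0 new -> 36 infected

Answer: 36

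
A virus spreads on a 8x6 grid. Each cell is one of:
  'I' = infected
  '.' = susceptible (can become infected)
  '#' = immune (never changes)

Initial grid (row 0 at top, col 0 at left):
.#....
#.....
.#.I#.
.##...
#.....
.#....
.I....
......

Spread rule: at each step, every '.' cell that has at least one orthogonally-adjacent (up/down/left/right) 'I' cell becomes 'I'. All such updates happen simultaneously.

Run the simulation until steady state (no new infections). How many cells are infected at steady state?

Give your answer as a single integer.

Answer: 37

Derivation:
Step 0 (initial): 2 infected
Step 1: +6 new -> 8 infected
Step 2: +10 new -> 18 infected
Step 3: +10 new -> 28 infected
Step 4: +7 new -> 35 infected
Step 5: +2 new -> 37 infected
Step 6: +0 new -> 37 infected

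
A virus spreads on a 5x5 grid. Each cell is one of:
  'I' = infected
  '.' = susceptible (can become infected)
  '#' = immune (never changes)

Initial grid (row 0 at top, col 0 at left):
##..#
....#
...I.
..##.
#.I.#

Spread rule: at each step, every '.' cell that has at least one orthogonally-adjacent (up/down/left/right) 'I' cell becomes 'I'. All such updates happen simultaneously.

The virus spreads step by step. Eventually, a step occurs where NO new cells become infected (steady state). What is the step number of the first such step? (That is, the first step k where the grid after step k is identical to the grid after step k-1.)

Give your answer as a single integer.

Step 0 (initial): 2 infected
Step 1: +5 new -> 7 infected
Step 2: +5 new -> 12 infected
Step 3: +4 new -> 16 infected
Step 4: +1 new -> 17 infected
Step 5: +0 new -> 17 infected

Answer: 5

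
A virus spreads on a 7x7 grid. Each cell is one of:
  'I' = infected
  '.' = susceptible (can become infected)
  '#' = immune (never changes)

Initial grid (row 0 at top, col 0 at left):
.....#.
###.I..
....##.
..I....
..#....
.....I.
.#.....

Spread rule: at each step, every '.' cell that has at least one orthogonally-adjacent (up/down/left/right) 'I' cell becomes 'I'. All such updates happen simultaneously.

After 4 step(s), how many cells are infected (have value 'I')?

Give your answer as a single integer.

Step 0 (initial): 3 infected
Step 1: +10 new -> 13 infected
Step 2: +14 new -> 27 infected
Step 3: +9 new -> 36 infected
Step 4: +3 new -> 39 infected

Answer: 39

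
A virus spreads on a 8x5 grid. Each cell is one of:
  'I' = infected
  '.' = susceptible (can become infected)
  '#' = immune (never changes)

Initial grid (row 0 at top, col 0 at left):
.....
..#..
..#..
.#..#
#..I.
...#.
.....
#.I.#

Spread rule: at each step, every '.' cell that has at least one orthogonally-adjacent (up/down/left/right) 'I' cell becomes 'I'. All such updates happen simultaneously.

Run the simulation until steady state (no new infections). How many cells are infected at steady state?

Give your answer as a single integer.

Answer: 32

Derivation:
Step 0 (initial): 2 infected
Step 1: +6 new -> 8 infected
Step 2: +7 new -> 15 infected
Step 3: +5 new -> 20 infected
Step 4: +3 new -> 23 infected
Step 5: +2 new -> 25 infected
Step 6: +1 new -> 26 infected
Step 7: +2 new -> 28 infected
Step 8: +2 new -> 30 infected
Step 9: +1 new -> 31 infected
Step 10: +1 new -> 32 infected
Step 11: +0 new -> 32 infected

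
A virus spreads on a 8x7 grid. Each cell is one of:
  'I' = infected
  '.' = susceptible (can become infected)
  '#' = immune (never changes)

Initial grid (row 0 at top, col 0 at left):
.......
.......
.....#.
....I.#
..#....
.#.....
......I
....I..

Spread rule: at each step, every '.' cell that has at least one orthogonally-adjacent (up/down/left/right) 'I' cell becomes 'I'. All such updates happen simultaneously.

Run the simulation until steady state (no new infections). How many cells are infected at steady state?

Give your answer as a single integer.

Step 0 (initial): 3 infected
Step 1: +10 new -> 13 infected
Step 2: +10 new -> 23 infected
Step 3: +8 new -> 31 infected
Step 4: +10 new -> 41 infected
Step 5: +7 new -> 48 infected
Step 6: +3 new -> 51 infected
Step 7: +1 new -> 52 infected
Step 8: +0 new -> 52 infected

Answer: 52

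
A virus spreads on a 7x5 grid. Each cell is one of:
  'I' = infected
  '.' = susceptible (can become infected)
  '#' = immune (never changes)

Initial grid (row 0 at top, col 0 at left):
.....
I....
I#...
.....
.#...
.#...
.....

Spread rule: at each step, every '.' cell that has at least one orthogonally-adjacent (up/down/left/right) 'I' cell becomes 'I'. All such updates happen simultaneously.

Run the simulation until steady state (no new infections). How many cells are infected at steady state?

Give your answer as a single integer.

Answer: 32

Derivation:
Step 0 (initial): 2 infected
Step 1: +3 new -> 5 infected
Step 2: +4 new -> 9 infected
Step 3: +5 new -> 14 infected
Step 4: +6 new -> 20 infected
Step 5: +6 new -> 26 infected
Step 6: +3 new -> 29 infected
Step 7: +2 new -> 31 infected
Step 8: +1 new -> 32 infected
Step 9: +0 new -> 32 infected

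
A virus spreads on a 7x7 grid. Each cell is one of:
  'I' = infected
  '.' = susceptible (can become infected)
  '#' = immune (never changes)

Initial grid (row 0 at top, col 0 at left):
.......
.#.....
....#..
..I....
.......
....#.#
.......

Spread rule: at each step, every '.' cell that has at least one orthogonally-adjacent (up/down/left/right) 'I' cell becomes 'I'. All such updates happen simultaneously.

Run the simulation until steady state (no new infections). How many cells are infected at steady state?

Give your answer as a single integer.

Answer: 45

Derivation:
Step 0 (initial): 1 infected
Step 1: +4 new -> 5 infected
Step 2: +8 new -> 13 infected
Step 3: +9 new -> 22 infected
Step 4: +10 new -> 32 infected
Step 5: +8 new -> 40 infected
Step 6: +3 new -> 43 infected
Step 7: +2 new -> 45 infected
Step 8: +0 new -> 45 infected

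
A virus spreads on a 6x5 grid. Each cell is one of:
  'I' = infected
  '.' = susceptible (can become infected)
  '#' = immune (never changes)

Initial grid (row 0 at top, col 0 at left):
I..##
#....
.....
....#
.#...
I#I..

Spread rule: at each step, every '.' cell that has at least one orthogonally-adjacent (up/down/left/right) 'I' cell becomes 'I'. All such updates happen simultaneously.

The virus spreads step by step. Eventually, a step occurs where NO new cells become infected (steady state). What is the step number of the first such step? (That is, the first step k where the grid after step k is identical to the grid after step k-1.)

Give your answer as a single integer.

Step 0 (initial): 3 infected
Step 1: +4 new -> 7 infected
Step 2: +6 new -> 13 infected
Step 3: +7 new -> 20 infected
Step 4: +2 new -> 22 infected
Step 5: +2 new -> 24 infected
Step 6: +0 new -> 24 infected

Answer: 6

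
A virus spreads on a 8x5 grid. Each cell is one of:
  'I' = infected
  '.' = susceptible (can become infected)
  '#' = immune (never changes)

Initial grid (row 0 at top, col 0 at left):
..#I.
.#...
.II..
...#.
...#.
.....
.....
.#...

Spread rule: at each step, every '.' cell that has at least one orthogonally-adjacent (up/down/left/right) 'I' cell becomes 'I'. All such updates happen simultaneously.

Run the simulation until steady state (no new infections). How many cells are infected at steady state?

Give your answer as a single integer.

Step 0 (initial): 3 infected
Step 1: +7 new -> 10 infected
Step 2: +6 new -> 16 infected
Step 3: +5 new -> 21 infected
Step 4: +6 new -> 27 infected
Step 5: +4 new -> 31 infected
Step 6: +3 new -> 34 infected
Step 7: +1 new -> 35 infected
Step 8: +0 new -> 35 infected

Answer: 35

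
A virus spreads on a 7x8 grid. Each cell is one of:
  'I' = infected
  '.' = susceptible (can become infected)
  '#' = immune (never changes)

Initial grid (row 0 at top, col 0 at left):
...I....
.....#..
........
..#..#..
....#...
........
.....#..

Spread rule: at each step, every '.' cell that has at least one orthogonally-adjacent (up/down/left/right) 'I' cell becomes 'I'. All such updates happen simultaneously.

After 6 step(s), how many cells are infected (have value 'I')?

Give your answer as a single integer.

Answer: 35

Derivation:
Step 0 (initial): 1 infected
Step 1: +3 new -> 4 infected
Step 2: +5 new -> 9 infected
Step 3: +6 new -> 15 infected
Step 4: +7 new -> 22 infected
Step 5: +6 new -> 28 infected
Step 6: +7 new -> 35 infected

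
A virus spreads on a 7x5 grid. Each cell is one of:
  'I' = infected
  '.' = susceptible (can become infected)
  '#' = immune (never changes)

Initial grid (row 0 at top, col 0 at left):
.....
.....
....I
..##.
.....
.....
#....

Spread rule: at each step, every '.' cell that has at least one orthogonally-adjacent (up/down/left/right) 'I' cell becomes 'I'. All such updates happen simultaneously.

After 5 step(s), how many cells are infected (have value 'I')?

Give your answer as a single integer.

Answer: 26

Derivation:
Step 0 (initial): 1 infected
Step 1: +3 new -> 4 infected
Step 2: +4 new -> 8 infected
Step 3: +5 new -> 13 infected
Step 4: +7 new -> 20 infected
Step 5: +6 new -> 26 infected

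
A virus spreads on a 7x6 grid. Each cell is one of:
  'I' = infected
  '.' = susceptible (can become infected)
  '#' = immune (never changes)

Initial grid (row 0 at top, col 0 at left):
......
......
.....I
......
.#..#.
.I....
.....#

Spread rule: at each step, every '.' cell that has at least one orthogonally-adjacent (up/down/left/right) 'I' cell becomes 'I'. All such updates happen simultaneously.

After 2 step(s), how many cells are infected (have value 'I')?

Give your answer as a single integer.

Answer: 18

Derivation:
Step 0 (initial): 2 infected
Step 1: +6 new -> 8 infected
Step 2: +10 new -> 18 infected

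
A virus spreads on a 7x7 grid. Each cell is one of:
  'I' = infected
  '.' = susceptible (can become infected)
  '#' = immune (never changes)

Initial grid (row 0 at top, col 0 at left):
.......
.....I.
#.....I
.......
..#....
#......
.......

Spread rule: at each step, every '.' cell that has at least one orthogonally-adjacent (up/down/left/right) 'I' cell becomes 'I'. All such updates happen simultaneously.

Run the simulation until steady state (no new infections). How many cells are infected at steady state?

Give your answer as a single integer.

Step 0 (initial): 2 infected
Step 1: +5 new -> 7 infected
Step 2: +6 new -> 13 infected
Step 3: +6 new -> 19 infected
Step 4: +7 new -> 26 infected
Step 5: +7 new -> 33 infected
Step 6: +4 new -> 37 infected
Step 7: +4 new -> 41 infected
Step 8: +3 new -> 44 infected
Step 9: +1 new -> 45 infected
Step 10: +1 new -> 46 infected
Step 11: +0 new -> 46 infected

Answer: 46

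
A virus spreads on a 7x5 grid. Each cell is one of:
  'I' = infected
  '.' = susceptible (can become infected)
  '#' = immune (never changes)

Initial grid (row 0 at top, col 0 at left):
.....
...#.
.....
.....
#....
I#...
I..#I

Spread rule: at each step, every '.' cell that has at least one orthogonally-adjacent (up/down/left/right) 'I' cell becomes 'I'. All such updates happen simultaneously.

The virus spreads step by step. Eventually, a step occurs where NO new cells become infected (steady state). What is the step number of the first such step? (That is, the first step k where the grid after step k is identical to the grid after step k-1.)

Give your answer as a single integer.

Answer: 11

Derivation:
Step 0 (initial): 3 infected
Step 1: +2 new -> 5 infected
Step 2: +3 new -> 8 infected
Step 3: +3 new -> 11 infected
Step 4: +3 new -> 14 infected
Step 5: +4 new -> 18 infected
Step 6: +3 new -> 21 infected
Step 7: +4 new -> 25 infected
Step 8: +3 new -> 28 infected
Step 9: +2 new -> 30 infected
Step 10: +1 new -> 31 infected
Step 11: +0 new -> 31 infected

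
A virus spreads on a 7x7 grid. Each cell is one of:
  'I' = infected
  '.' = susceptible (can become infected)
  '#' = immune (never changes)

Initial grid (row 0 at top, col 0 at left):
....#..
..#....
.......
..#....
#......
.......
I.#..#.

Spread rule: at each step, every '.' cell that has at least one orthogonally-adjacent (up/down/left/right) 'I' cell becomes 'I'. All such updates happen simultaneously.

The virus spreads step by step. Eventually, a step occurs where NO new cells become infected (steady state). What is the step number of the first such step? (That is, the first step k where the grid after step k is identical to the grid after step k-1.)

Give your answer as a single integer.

Answer: 13

Derivation:
Step 0 (initial): 1 infected
Step 1: +2 new -> 3 infected
Step 2: +1 new -> 4 infected
Step 3: +2 new -> 6 infected
Step 4: +3 new -> 9 infected
Step 5: +5 new -> 14 infected
Step 6: +7 new -> 21 infected
Step 7: +6 new -> 27 infected
Step 8: +7 new -> 34 infected
Step 9: +4 new -> 38 infected
Step 10: +2 new -> 40 infected
Step 11: +2 new -> 42 infected
Step 12: +1 new -> 43 infected
Step 13: +0 new -> 43 infected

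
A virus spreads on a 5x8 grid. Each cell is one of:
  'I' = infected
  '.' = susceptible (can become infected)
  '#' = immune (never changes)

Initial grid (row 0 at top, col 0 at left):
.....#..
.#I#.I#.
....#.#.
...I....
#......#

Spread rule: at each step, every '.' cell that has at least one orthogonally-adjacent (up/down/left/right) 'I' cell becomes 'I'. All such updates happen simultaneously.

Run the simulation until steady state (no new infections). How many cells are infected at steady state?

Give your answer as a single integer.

Step 0 (initial): 3 infected
Step 1: +8 new -> 11 infected
Step 2: +8 new -> 19 infected
Step 3: +6 new -> 25 infected
Step 4: +3 new -> 28 infected
Step 5: +1 new -> 29 infected
Step 6: +1 new -> 30 infected
Step 7: +1 new -> 31 infected
Step 8: +1 new -> 32 infected
Step 9: +0 new -> 32 infected

Answer: 32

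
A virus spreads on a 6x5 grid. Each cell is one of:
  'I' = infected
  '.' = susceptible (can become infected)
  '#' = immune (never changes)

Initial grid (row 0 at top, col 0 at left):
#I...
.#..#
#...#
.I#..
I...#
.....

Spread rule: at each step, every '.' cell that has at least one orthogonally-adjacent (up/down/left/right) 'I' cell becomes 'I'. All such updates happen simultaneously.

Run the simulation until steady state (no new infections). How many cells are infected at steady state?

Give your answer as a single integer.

Answer: 22

Derivation:
Step 0 (initial): 3 infected
Step 1: +5 new -> 8 infected
Step 2: +5 new -> 13 infected
Step 3: +5 new -> 18 infected
Step 4: +2 new -> 20 infected
Step 5: +2 new -> 22 infected
Step 6: +0 new -> 22 infected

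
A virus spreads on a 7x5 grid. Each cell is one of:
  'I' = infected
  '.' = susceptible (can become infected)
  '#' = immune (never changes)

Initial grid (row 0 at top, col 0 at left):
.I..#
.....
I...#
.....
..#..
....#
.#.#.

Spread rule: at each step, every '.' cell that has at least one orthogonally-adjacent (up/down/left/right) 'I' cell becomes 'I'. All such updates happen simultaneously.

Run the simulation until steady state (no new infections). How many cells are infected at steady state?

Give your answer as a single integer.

Step 0 (initial): 2 infected
Step 1: +6 new -> 8 infected
Step 2: +5 new -> 13 infected
Step 3: +5 new -> 18 infected
Step 4: +4 new -> 22 infected
Step 5: +3 new -> 25 infected
Step 6: +3 new -> 28 infected
Step 7: +0 new -> 28 infected

Answer: 28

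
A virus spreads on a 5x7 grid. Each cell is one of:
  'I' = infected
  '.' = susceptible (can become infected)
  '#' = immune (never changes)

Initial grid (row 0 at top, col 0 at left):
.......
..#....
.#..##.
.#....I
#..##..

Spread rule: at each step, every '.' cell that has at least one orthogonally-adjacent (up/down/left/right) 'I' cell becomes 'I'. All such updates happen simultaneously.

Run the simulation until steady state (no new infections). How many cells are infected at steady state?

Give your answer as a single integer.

Answer: 27

Derivation:
Step 0 (initial): 1 infected
Step 1: +3 new -> 4 infected
Step 2: +3 new -> 7 infected
Step 3: +3 new -> 10 infected
Step 4: +4 new -> 14 infected
Step 5: +4 new -> 18 infected
Step 6: +2 new -> 20 infected
Step 7: +1 new -> 21 infected
Step 8: +1 new -> 22 infected
Step 9: +2 new -> 24 infected
Step 10: +1 new -> 25 infected
Step 11: +1 new -> 26 infected
Step 12: +1 new -> 27 infected
Step 13: +0 new -> 27 infected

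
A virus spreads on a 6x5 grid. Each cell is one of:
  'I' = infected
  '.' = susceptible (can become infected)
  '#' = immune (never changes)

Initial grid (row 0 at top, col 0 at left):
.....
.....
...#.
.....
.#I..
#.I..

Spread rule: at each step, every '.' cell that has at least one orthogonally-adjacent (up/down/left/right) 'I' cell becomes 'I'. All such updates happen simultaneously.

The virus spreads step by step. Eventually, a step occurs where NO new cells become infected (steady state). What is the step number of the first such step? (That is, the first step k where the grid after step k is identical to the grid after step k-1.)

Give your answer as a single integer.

Answer: 7

Derivation:
Step 0 (initial): 2 infected
Step 1: +4 new -> 6 infected
Step 2: +5 new -> 11 infected
Step 3: +4 new -> 15 infected
Step 4: +6 new -> 21 infected
Step 5: +4 new -> 25 infected
Step 6: +2 new -> 27 infected
Step 7: +0 new -> 27 infected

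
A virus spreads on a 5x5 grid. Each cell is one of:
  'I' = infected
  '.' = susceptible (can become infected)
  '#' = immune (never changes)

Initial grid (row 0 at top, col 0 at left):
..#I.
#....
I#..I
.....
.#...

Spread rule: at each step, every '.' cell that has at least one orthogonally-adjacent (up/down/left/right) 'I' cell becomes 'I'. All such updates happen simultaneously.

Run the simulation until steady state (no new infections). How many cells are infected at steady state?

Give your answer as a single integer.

Step 0 (initial): 3 infected
Step 1: +6 new -> 9 infected
Step 2: +6 new -> 15 infected
Step 3: +3 new -> 18 infected
Step 4: +2 new -> 20 infected
Step 5: +1 new -> 21 infected
Step 6: +0 new -> 21 infected

Answer: 21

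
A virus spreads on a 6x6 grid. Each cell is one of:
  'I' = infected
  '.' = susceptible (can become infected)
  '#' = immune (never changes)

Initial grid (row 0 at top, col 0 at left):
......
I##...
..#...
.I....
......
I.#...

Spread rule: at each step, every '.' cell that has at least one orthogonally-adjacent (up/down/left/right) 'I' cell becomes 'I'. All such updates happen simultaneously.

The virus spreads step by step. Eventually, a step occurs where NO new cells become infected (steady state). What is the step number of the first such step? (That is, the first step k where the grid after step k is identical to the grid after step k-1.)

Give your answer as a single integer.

Step 0 (initial): 3 infected
Step 1: +8 new -> 11 infected
Step 2: +3 new -> 14 infected
Step 3: +4 new -> 18 infected
Step 4: +6 new -> 24 infected
Step 5: +5 new -> 29 infected
Step 6: +3 new -> 32 infected
Step 7: +0 new -> 32 infected

Answer: 7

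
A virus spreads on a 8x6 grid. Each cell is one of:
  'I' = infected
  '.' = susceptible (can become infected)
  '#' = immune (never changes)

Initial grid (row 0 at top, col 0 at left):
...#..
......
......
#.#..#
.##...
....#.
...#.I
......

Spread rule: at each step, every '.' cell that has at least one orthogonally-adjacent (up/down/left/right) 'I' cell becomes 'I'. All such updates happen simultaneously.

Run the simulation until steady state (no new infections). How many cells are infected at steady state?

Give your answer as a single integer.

Answer: 40

Derivation:
Step 0 (initial): 1 infected
Step 1: +3 new -> 4 infected
Step 2: +2 new -> 6 infected
Step 3: +2 new -> 8 infected
Step 4: +3 new -> 11 infected
Step 5: +5 new -> 16 infected
Step 6: +6 new -> 22 infected
Step 7: +6 new -> 28 infected
Step 8: +4 new -> 32 infected
Step 9: +5 new -> 37 infected
Step 10: +2 new -> 39 infected
Step 11: +1 new -> 40 infected
Step 12: +0 new -> 40 infected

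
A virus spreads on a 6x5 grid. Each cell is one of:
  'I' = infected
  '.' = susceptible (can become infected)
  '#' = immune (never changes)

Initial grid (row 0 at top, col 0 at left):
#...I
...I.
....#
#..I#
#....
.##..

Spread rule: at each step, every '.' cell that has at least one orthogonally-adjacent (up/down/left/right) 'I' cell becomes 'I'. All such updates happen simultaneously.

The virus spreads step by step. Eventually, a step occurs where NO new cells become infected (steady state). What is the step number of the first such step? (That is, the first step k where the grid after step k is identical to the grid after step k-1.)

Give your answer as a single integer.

Answer: 5

Derivation:
Step 0 (initial): 3 infected
Step 1: +6 new -> 9 infected
Step 2: +7 new -> 16 infected
Step 3: +5 new -> 21 infected
Step 4: +1 new -> 22 infected
Step 5: +0 new -> 22 infected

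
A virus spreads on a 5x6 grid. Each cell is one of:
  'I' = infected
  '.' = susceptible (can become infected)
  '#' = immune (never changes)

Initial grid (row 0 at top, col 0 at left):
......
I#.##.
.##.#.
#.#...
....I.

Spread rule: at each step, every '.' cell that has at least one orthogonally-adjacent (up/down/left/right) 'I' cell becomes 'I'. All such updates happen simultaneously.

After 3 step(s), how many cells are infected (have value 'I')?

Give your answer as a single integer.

Answer: 15

Derivation:
Step 0 (initial): 2 infected
Step 1: +5 new -> 7 infected
Step 2: +4 new -> 11 infected
Step 3: +4 new -> 15 infected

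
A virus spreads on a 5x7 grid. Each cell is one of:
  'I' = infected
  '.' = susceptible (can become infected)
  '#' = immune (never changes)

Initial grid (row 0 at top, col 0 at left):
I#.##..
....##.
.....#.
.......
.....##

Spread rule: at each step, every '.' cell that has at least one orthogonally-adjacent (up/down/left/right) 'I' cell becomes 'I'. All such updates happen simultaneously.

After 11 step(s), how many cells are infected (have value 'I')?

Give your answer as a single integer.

Answer: 25

Derivation:
Step 0 (initial): 1 infected
Step 1: +1 new -> 2 infected
Step 2: +2 new -> 4 infected
Step 3: +3 new -> 7 infected
Step 4: +5 new -> 12 infected
Step 5: +3 new -> 15 infected
Step 6: +3 new -> 18 infected
Step 7: +2 new -> 20 infected
Step 8: +2 new -> 22 infected
Step 9: +1 new -> 23 infected
Step 10: +1 new -> 24 infected
Step 11: +1 new -> 25 infected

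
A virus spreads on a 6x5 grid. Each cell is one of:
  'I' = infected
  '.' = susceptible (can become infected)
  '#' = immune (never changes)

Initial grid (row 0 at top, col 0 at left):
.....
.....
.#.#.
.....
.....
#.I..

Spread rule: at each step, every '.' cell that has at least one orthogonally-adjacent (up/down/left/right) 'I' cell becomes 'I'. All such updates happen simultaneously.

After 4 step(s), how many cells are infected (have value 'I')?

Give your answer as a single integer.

Answer: 16

Derivation:
Step 0 (initial): 1 infected
Step 1: +3 new -> 4 infected
Step 2: +4 new -> 8 infected
Step 3: +5 new -> 13 infected
Step 4: +3 new -> 16 infected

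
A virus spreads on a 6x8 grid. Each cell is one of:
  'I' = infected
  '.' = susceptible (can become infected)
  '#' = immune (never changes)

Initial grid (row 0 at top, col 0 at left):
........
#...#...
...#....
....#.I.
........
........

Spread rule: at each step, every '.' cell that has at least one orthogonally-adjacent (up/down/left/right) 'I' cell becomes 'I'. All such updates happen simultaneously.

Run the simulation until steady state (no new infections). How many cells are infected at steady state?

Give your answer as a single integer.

Answer: 44

Derivation:
Step 0 (initial): 1 infected
Step 1: +4 new -> 5 infected
Step 2: +6 new -> 11 infected
Step 3: +7 new -> 18 infected
Step 4: +4 new -> 22 infected
Step 5: +4 new -> 26 infected
Step 6: +4 new -> 30 infected
Step 7: +6 new -> 36 infected
Step 8: +5 new -> 41 infected
Step 9: +3 new -> 44 infected
Step 10: +0 new -> 44 infected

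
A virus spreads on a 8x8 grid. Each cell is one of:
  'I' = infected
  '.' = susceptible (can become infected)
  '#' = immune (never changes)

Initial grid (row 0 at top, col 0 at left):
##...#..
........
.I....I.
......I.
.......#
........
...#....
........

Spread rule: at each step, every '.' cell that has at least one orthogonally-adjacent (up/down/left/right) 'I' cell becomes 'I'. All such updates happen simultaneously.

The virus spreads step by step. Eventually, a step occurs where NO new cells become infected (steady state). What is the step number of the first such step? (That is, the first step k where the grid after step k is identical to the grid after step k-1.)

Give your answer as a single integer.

Answer: 8

Derivation:
Step 0 (initial): 3 infected
Step 1: +10 new -> 13 infected
Step 2: +13 new -> 26 infected
Step 3: +12 new -> 38 infected
Step 4: +10 new -> 48 infected
Step 5: +7 new -> 55 infected
Step 6: +3 new -> 58 infected
Step 7: +1 new -> 59 infected
Step 8: +0 new -> 59 infected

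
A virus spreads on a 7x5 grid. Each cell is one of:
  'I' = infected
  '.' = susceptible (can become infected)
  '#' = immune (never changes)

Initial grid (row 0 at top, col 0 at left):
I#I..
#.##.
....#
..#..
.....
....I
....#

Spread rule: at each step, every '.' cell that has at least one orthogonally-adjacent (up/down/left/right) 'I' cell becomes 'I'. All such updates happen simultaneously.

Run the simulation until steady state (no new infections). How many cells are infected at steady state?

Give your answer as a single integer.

Answer: 28

Derivation:
Step 0 (initial): 3 infected
Step 1: +3 new -> 6 infected
Step 2: +5 new -> 11 infected
Step 3: +5 new -> 16 infected
Step 4: +4 new -> 20 infected
Step 5: +4 new -> 24 infected
Step 6: +2 new -> 26 infected
Step 7: +2 new -> 28 infected
Step 8: +0 new -> 28 infected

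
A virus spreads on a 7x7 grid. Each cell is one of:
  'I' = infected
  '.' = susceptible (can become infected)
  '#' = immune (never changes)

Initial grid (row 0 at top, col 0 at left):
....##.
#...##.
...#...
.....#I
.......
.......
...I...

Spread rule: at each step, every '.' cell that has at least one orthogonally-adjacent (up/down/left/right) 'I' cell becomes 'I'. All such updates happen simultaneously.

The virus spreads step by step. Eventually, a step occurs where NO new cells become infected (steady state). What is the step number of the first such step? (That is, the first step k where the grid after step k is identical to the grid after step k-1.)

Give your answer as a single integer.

Step 0 (initial): 2 infected
Step 1: +5 new -> 7 infected
Step 2: +9 new -> 16 infected
Step 3: +9 new -> 25 infected
Step 4: +4 new -> 29 infected
Step 5: +3 new -> 32 infected
Step 6: +3 new -> 35 infected
Step 7: +4 new -> 39 infected
Step 8: +2 new -> 41 infected
Step 9: +1 new -> 42 infected
Step 10: +0 new -> 42 infected

Answer: 10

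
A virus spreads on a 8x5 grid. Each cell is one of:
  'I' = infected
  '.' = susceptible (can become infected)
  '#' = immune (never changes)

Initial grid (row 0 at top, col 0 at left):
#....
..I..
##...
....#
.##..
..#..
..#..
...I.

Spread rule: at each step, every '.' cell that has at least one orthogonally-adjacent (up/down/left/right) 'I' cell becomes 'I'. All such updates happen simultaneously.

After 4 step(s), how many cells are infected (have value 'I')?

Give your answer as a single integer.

Answer: 30

Derivation:
Step 0 (initial): 2 infected
Step 1: +7 new -> 9 infected
Step 2: +9 new -> 18 infected
Step 3: +8 new -> 26 infected
Step 4: +4 new -> 30 infected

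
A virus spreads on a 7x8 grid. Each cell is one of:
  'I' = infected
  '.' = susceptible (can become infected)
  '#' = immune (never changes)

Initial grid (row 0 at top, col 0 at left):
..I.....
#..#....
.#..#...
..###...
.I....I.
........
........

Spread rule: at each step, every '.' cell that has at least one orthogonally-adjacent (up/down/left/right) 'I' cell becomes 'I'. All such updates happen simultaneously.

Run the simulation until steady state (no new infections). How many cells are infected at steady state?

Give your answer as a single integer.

Step 0 (initial): 3 infected
Step 1: +11 new -> 14 infected
Step 2: +16 new -> 30 infected
Step 3: +13 new -> 43 infected
Step 4: +5 new -> 48 infected
Step 5: +1 new -> 49 infected
Step 6: +0 new -> 49 infected

Answer: 49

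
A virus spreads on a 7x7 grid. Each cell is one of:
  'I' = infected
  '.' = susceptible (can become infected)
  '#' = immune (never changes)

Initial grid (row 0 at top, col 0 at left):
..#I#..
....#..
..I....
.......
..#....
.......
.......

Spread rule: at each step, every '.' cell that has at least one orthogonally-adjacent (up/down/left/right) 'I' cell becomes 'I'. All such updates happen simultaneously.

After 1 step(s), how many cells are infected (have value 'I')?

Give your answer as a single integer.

Answer: 7

Derivation:
Step 0 (initial): 2 infected
Step 1: +5 new -> 7 infected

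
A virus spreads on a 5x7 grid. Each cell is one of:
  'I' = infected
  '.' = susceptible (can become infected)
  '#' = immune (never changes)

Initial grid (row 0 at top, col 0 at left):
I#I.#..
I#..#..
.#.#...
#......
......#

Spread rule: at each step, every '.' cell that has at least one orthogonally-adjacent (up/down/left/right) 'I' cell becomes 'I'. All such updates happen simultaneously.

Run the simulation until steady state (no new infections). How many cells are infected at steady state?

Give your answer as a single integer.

Step 0 (initial): 3 infected
Step 1: +3 new -> 6 infected
Step 2: +2 new -> 8 infected
Step 3: +1 new -> 9 infected
Step 4: +3 new -> 12 infected
Step 5: +3 new -> 15 infected
Step 6: +4 new -> 19 infected
Step 7: +3 new -> 22 infected
Step 8: +2 new -> 24 infected
Step 9: +2 new -> 26 infected
Step 10: +1 new -> 27 infected
Step 11: +0 new -> 27 infected

Answer: 27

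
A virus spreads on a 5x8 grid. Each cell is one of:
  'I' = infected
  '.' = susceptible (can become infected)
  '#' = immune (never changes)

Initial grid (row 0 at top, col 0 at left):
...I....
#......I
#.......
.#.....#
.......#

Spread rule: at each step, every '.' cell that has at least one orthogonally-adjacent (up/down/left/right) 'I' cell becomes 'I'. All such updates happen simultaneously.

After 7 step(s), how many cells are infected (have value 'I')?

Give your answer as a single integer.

Answer: 34

Derivation:
Step 0 (initial): 2 infected
Step 1: +6 new -> 8 infected
Step 2: +8 new -> 16 infected
Step 3: +7 new -> 23 infected
Step 4: +6 new -> 29 infected
Step 5: +3 new -> 32 infected
Step 6: +1 new -> 33 infected
Step 7: +1 new -> 34 infected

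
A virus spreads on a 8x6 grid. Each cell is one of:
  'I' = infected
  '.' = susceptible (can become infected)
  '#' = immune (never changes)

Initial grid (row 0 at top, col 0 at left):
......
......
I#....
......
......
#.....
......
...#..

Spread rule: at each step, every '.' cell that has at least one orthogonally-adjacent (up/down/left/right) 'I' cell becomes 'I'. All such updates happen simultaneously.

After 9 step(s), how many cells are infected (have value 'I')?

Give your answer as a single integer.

Step 0 (initial): 1 infected
Step 1: +2 new -> 3 infected
Step 2: +4 new -> 7 infected
Step 3: +4 new -> 11 infected
Step 4: +6 new -> 17 infected
Step 5: +7 new -> 24 infected
Step 6: +9 new -> 33 infected
Step 7: +7 new -> 40 infected
Step 8: +2 new -> 42 infected
Step 9: +2 new -> 44 infected

Answer: 44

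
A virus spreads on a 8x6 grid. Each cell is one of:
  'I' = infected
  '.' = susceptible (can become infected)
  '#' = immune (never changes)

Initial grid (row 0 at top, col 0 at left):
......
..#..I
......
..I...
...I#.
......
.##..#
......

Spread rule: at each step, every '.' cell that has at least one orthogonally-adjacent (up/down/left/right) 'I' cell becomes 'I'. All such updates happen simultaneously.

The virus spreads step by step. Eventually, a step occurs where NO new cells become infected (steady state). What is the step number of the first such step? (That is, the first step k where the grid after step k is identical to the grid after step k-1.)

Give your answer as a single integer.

Step 0 (initial): 3 infected
Step 1: +8 new -> 11 infected
Step 2: +12 new -> 23 infected
Step 3: +9 new -> 32 infected
Step 4: +6 new -> 38 infected
Step 5: +4 new -> 42 infected
Step 6: +1 new -> 43 infected
Step 7: +0 new -> 43 infected

Answer: 7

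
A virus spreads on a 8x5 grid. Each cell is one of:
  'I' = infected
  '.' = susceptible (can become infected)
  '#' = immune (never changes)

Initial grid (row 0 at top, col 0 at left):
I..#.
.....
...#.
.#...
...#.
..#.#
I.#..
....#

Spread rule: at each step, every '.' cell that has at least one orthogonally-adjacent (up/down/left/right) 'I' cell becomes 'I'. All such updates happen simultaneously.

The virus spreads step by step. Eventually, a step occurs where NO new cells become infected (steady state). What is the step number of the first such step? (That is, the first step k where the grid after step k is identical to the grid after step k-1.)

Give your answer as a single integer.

Step 0 (initial): 2 infected
Step 1: +5 new -> 7 infected
Step 2: +6 new -> 13 infected
Step 3: +5 new -> 18 infected
Step 4: +4 new -> 22 infected
Step 5: +3 new -> 25 infected
Step 6: +5 new -> 30 infected
Step 7: +1 new -> 31 infected
Step 8: +1 new -> 32 infected
Step 9: +0 new -> 32 infected

Answer: 9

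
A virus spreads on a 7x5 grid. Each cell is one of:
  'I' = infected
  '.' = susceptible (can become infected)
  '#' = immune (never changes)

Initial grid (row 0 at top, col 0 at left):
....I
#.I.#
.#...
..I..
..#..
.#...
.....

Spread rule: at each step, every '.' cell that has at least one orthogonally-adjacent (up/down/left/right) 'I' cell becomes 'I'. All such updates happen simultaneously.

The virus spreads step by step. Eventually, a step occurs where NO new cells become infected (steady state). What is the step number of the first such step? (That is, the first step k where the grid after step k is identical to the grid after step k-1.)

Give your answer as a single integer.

Answer: 7

Derivation:
Step 0 (initial): 3 infected
Step 1: +7 new -> 10 infected
Step 2: +6 new -> 16 infected
Step 3: +6 new -> 22 infected
Step 4: +4 new -> 26 infected
Step 5: +3 new -> 29 infected
Step 6: +1 new -> 30 infected
Step 7: +0 new -> 30 infected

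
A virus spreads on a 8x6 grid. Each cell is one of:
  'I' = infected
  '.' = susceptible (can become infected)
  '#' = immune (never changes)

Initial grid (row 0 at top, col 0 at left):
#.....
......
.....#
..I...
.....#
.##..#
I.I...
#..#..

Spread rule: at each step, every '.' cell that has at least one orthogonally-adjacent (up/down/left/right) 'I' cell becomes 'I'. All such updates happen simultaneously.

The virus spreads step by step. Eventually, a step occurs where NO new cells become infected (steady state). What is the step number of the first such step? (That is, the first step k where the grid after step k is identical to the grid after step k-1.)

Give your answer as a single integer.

Step 0 (initial): 3 infected
Step 1: +8 new -> 11 infected
Step 2: +11 new -> 22 infected
Step 3: +10 new -> 32 infected
Step 4: +5 new -> 37 infected
Step 5: +2 new -> 39 infected
Step 6: +1 new -> 40 infected
Step 7: +0 new -> 40 infected

Answer: 7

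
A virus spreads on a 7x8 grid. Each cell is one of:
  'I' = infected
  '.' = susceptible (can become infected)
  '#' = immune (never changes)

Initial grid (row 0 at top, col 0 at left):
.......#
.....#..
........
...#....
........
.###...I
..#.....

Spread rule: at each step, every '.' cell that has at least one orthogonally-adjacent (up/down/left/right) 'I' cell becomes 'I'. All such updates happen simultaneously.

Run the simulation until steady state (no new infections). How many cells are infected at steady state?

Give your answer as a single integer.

Step 0 (initial): 1 infected
Step 1: +3 new -> 4 infected
Step 2: +4 new -> 8 infected
Step 3: +5 new -> 13 infected
Step 4: +5 new -> 18 infected
Step 5: +5 new -> 23 infected
Step 6: +3 new -> 26 infected
Step 7: +5 new -> 31 infected
Step 8: +5 new -> 36 infected
Step 9: +5 new -> 41 infected
Step 10: +4 new -> 45 infected
Step 11: +3 new -> 48 infected
Step 12: +1 new -> 49 infected
Step 13: +0 new -> 49 infected

Answer: 49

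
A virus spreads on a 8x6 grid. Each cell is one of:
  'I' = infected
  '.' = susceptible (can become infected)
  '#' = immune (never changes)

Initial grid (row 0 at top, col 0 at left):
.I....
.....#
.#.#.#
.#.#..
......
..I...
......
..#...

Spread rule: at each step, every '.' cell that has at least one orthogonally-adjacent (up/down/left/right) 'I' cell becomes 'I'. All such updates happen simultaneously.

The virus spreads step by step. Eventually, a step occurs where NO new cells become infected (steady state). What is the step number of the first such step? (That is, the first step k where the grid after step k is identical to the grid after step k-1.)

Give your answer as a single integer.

Answer: 6

Derivation:
Step 0 (initial): 2 infected
Step 1: +7 new -> 9 infected
Step 2: +10 new -> 19 infected
Step 3: +11 new -> 30 infected
Step 4: +8 new -> 38 infected
Step 5: +3 new -> 41 infected
Step 6: +0 new -> 41 infected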